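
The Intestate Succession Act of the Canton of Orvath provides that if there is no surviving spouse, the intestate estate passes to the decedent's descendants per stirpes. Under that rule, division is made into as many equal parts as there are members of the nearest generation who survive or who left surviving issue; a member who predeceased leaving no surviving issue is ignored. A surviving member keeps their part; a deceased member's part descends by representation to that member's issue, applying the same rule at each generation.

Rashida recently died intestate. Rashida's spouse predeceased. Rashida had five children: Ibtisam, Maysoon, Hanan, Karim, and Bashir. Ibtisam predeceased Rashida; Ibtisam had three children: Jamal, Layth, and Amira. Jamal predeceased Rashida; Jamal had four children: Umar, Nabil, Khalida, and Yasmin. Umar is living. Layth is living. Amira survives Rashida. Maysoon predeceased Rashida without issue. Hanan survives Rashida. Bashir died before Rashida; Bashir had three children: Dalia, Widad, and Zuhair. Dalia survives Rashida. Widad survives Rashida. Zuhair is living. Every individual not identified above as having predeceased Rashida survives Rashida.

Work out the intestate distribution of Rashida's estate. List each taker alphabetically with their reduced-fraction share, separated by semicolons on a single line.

Amira 1/12; Dalia 1/12; Hanan 1/4; Karim 1/4; Khalida 1/48; Layth 1/12; Nabil 1/48; Umar 1/48; Widad 1/12; Yasmin 1/48; Zuhair 1/12

There is no surviving spouse, so the entire estate passes to Rashida's descendants per stirpes.
Maysoon left no surviving issue, so that branch lapses and is disregarded.
The estate is divided into 4 equal shares of 1/4 among Ibtisam, Hanan, Karim, Bashir.
Ibtisam predeceased; the 1/4 allotted to Ibtisam's branch passes to Ibtisam's issue by representation.
The 1/4 is divided into 3 equal shares of 1/12 among Jamal, Layth, Amira.
Jamal predeceased; the 1/12 allotted to Jamal's branch passes to Jamal's issue by representation.
The 1/12 is divided into 4 equal shares of 1/48 among Umar, Nabil, Khalida, Yasmin.
Umar is living and takes 1/48.
Nabil is living and takes 1/48.
Khalida is living and takes 1/48.
Yasmin is living and takes 1/48.
Layth is living and takes 1/12.
Amira is living and takes 1/12.
Hanan is living and takes 1/4.
Karim is living and takes 1/4.
Bashir predeceased; the 1/4 allotted to Bashir's branch passes to Bashir's issue by representation.
The 1/4 is divided into 3 equal shares of 1/12 among Dalia, Widad, Zuhair.
Dalia is living and takes 1/12.
Widad is living and takes 1/12.
Zuhair is living and takes 1/12.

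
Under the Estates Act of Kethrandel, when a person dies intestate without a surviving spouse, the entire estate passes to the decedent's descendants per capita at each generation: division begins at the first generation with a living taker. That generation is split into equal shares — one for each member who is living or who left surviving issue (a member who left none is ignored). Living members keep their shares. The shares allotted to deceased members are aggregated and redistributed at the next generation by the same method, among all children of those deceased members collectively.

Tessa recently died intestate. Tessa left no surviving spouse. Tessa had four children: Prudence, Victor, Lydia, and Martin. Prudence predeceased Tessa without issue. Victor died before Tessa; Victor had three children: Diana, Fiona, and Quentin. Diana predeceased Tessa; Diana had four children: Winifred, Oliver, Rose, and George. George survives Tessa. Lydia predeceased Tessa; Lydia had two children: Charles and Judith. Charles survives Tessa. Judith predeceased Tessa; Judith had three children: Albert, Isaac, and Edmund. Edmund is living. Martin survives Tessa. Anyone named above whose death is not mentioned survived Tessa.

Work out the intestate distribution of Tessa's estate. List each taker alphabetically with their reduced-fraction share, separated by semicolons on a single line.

Albert 4/105; Charles 2/15; Edmund 4/105; Fiona 2/15; George 4/105; Isaac 4/105; Martin 1/3; Oliver 4/105; Quentin 2/15; Rose 4/105; Winifred 4/105

There is no surviving spouse, so the entire estate passes to Tessa's descendants per capita at each generation.
At generation 1 (Victor, Lydia, Martin) there are 3 shares of (1)/3 = 1/3 each.
Living: Martin — each takes 1/3.
Deceased: Victor and Lydia. Their combined 2/3 is pooled and carried to generation 2.
At generation 2 (Diana, Fiona, Quentin, Charles, Judith) there are 5 shares of (2/3)/5 = 2/15 each.
Living: Fiona, Quentin, and Charles — each takes 2/15.
Deceased: Diana and Judith. Their combined 4/15 is pooled and carried to generation 3.
At generation 3 (Winifred, Oliver, Rose, George, Albert, Isaac, Edmund) there are 7 shares of (4/15)/7 = 4/105 each.
Living: Winifred, Oliver, Rose, George, Albert, Isaac, and Edmund — each takes 4/105.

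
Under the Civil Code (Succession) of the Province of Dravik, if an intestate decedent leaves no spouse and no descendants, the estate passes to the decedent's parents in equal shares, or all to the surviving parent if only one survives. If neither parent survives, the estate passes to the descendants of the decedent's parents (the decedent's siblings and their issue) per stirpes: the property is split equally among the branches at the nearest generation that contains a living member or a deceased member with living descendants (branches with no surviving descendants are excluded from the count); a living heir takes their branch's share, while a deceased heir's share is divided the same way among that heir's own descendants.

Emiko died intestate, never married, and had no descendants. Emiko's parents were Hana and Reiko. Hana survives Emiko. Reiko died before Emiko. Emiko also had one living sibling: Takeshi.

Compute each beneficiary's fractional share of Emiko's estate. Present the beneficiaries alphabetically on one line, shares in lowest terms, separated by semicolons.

Hana 1

Only one parent, Hana, survives, so Hana takes the entire estate. The siblings take nothing because a surviving parent has priority.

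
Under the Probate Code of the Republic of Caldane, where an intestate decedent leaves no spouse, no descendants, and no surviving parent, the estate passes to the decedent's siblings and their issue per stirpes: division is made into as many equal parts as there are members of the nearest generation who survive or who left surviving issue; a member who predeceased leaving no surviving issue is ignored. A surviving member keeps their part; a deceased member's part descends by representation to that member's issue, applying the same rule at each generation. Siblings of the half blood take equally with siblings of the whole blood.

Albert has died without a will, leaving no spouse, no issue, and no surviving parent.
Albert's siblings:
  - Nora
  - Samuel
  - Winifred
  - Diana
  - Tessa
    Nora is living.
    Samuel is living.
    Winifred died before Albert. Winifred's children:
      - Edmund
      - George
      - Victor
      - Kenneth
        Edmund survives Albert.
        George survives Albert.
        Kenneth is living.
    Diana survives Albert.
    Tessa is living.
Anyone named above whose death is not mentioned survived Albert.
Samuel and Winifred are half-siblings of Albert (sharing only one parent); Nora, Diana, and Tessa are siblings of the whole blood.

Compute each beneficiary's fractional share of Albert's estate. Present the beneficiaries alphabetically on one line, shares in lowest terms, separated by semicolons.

Diana 1/5; Edmund 1/20; George 1/20; Kenneth 1/20; Nora 1/5; Samuel 1/5; Tessa 1/5; Victor 1/20

No spouse, descendants, or parent survives, so the estate passes to Albert's siblings per stirpes.
Half-blood and whole-blood siblings take equally under the stated rule.
The estate is divided into 5 equal shares of 1/5 among Nora, Samuel, Winifred, Diana, Tessa.
Nora is living and takes 1/5.
Samuel is living and takes 1/5.
Winifred predeceased; the 1/5 allotted to Winifred's branch passes to Winifred's issue by representation.
The 1/5 is divided into 4 equal shares of 1/20 among Edmund, George, Victor, Kenneth.
Edmund is living and takes 1/20.
George is living and takes 1/20.
Victor is living and takes 1/20.
Kenneth is living and takes 1/20.
Diana is living and takes 1/5.
Tessa is living and takes 1/5.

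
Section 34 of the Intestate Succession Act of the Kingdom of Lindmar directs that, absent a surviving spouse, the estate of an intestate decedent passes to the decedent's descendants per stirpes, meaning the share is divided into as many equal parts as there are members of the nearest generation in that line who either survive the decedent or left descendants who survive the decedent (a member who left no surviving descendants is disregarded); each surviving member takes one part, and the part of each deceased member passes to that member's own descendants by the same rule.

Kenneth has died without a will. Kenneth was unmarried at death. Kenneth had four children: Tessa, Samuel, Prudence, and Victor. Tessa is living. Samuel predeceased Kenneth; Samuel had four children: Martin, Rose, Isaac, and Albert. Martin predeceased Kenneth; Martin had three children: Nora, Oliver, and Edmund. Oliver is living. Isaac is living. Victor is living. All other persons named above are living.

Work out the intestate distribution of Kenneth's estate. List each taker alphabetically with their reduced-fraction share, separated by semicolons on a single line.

There is no surviving spouse, so the entire estate passes to Kenneth's descendants per stirpes.
The estate is divided into 4 equal shares of 1/4 among Tessa, Samuel, Prudence, Victor.
Tessa is living and takes 1/4.
Samuel predeceased; the 1/4 allotted to Samuel's branch passes to Samuel's issue by representation.
The 1/4 is divided into 4 equal shares of 1/16 among Martin, Rose, Isaac, Albert.
Martin predeceased; the 1/16 allotted to Martin's branch passes to Martin's issue by representation.
The 1/16 is divided into 3 equal shares of 1/48 among Nora, Oliver, Edmund.
Nora is living and takes 1/48.
Oliver is living and takes 1/48.
Edmund is living and takes 1/48.
Rose is living and takes 1/16.
Isaac is living and takes 1/16.
Albert is living and takes 1/16.
Prudence is living and takes 1/4.
Victor is living and takes 1/4.

Albert 1/16; Edmund 1/48; Isaac 1/16; Nora 1/48; Oliver 1/48; Prudence 1/4; Rose 1/16; Tessa 1/4; Victor 1/4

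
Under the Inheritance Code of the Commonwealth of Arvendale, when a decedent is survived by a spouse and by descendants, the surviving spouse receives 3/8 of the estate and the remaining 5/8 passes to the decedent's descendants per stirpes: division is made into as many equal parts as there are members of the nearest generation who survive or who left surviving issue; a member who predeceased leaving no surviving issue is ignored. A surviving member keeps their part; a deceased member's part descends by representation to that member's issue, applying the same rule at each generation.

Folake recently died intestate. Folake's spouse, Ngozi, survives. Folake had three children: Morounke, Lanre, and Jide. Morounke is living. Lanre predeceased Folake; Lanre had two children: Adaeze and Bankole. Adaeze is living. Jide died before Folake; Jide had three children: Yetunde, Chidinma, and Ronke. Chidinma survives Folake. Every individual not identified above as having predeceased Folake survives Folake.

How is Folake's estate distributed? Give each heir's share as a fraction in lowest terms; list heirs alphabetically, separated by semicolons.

Adaeze 5/48; Bankole 5/48; Chidinma 5/72; Morounke 5/24; Ngozi 3/8; Ronke 5/72; Yetunde 5/72

Ngozi, as surviving spouse, takes 3/8.
The remaining 5/8 passes to Folake's descendants per stirpes.
The 5/8 is divided into 3 equal shares of 5/24 among Morounke, Lanre, Jide.
Morounke is living and takes 5/24.
Lanre predeceased; the 5/24 allotted to Lanre's branch passes to Lanre's issue by representation.
The 5/24 is divided into 2 equal shares of 5/48 among Adaeze, Bankole.
Adaeze is living and takes 5/48.
Bankole is living and takes 5/48.
Jide predeceased; the 5/24 allotted to Jide's branch passes to Jide's issue by representation.
The 5/24 is divided into 3 equal shares of 5/72 among Yetunde, Chidinma, Ronke.
Yetunde is living and takes 5/72.
Chidinma is living and takes 5/72.
Ronke is living and takes 5/72.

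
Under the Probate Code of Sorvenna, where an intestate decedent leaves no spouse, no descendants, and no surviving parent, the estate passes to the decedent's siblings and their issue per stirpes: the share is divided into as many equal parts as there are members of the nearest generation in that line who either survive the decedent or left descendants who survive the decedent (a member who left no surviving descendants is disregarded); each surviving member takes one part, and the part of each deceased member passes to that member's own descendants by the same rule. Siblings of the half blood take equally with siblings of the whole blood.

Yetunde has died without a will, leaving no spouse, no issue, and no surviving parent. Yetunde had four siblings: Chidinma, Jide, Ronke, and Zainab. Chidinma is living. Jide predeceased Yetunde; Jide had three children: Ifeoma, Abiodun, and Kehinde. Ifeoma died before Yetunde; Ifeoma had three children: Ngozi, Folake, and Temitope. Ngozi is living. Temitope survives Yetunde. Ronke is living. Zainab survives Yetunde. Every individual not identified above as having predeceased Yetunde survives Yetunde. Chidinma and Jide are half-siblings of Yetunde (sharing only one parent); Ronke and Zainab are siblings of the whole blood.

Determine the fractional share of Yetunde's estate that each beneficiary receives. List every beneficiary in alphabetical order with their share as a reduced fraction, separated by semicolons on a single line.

No spouse, descendants, or parent survives, so the estate passes to Yetunde's siblings per stirpes.
Half-blood and whole-blood siblings take equally under the stated rule.
The estate is divided into 4 equal shares of 1/4 among Chidinma, Jide, Ronke, Zainab.
Chidinma is living and takes 1/4.
Jide predeceased; the 1/4 allotted to Jide's branch passes to Jide's issue by representation.
The 1/4 is divided into 3 equal shares of 1/12 among Ifeoma, Abiodun, Kehinde.
Ifeoma predeceased; the 1/12 allotted to Ifeoma's branch passes to Ifeoma's issue by representation.
The 1/12 is divided into 3 equal shares of 1/36 among Ngozi, Folake, Temitope.
Ngozi is living and takes 1/36.
Folake is living and takes 1/36.
Temitope is living and takes 1/36.
Abiodun is living and takes 1/12.
Kehinde is living and takes 1/12.
Ronke is living and takes 1/4.
Zainab is living and takes 1/4.

Abiodun 1/12; Chidinma 1/4; Folake 1/36; Kehinde 1/12; Ngozi 1/36; Ronke 1/4; Temitope 1/36; Zainab 1/4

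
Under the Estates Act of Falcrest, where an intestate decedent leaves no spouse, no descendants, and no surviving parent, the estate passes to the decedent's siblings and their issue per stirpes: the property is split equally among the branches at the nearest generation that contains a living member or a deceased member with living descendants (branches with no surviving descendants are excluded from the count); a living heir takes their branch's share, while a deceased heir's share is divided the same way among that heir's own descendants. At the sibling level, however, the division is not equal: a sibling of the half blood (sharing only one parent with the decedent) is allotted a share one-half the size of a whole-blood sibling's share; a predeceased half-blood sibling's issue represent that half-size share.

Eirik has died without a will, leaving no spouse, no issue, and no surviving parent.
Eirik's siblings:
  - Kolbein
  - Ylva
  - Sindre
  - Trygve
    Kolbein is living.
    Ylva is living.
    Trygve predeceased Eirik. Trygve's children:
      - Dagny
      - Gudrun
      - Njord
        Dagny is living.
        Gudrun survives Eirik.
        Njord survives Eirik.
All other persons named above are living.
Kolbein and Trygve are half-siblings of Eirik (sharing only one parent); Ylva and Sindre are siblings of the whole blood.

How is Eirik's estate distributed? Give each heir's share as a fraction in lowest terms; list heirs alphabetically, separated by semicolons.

Dagny 1/18; Gudrun 1/18; Kolbein 1/6; Njord 1/18; Sindre 1/3; Ylva 1/3

No spouse, descendants, or parent survives, so the estate passes to Eirik's siblings per stirpes.
Half-blood siblings count for one-half the weight of whole-blood siblings at the initial division.
Dividing 1 in proportion to weights (total weight 3): Kolbein (weight 1/2) → 1/6; Ylva (weight 1) → 1/3; Sindre (weight 1) → 1/3; Trygve (weight 1/2) → 1/6.
Kolbein is living and takes 1/6.
Ylva is living and takes 1/3.
Sindre is living and takes 1/3.
Trygve predeceased; the 1/6 allotted to Trygve's branch passes to Trygve's issue by representation.
The 1/6 is divided into 3 equal shares of 1/18 among Dagny, Gudrun, Njord.
Dagny is living and takes 1/18.
Gudrun is living and takes 1/18.
Njord is living and takes 1/18.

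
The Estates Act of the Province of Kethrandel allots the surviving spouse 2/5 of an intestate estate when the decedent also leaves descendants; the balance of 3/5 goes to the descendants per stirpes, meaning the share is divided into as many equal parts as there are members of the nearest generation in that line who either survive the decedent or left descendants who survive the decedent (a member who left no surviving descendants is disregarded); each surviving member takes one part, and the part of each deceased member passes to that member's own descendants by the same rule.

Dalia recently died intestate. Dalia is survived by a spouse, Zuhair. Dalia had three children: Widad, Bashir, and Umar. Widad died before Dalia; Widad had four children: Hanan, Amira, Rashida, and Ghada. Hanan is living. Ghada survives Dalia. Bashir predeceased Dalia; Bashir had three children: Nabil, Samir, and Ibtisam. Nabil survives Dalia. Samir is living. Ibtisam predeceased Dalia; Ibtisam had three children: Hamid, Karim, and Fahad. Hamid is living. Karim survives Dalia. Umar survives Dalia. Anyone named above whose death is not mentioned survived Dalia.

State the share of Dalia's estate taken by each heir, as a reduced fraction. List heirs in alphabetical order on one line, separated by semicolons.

Zuhair, as surviving spouse, takes 2/5.
The remaining 3/5 passes to Dalia's descendants per stirpes.
The 3/5 is divided into 3 equal shares of 1/5 among Widad, Bashir, Umar.
Widad predeceased; the 1/5 allotted to Widad's branch passes to Widad's issue by representation.
The 1/5 is divided into 4 equal shares of 1/20 among Hanan, Amira, Rashida, Ghada.
Hanan is living and takes 1/20.
Amira is living and takes 1/20.
Rashida is living and takes 1/20.
Ghada is living and takes 1/20.
Bashir predeceased; the 1/5 allotted to Bashir's branch passes to Bashir's issue by representation.
The 1/5 is divided into 3 equal shares of 1/15 among Nabil, Samir, Ibtisam.
Nabil is living and takes 1/15.
Samir is living and takes 1/15.
Ibtisam predeceased; the 1/15 allotted to Ibtisam's branch passes to Ibtisam's issue by representation.
The 1/15 is divided into 3 equal shares of 1/45 among Hamid, Karim, Fahad.
Hamid is living and takes 1/45.
Karim is living and takes 1/45.
Fahad is living and takes 1/45.
Umar is living and takes 1/5.

Amira 1/20; Fahad 1/45; Ghada 1/20; Hamid 1/45; Hanan 1/20; Karim 1/45; Nabil 1/15; Rashida 1/20; Samir 1/15; Umar 1/5; Zuhair 2/5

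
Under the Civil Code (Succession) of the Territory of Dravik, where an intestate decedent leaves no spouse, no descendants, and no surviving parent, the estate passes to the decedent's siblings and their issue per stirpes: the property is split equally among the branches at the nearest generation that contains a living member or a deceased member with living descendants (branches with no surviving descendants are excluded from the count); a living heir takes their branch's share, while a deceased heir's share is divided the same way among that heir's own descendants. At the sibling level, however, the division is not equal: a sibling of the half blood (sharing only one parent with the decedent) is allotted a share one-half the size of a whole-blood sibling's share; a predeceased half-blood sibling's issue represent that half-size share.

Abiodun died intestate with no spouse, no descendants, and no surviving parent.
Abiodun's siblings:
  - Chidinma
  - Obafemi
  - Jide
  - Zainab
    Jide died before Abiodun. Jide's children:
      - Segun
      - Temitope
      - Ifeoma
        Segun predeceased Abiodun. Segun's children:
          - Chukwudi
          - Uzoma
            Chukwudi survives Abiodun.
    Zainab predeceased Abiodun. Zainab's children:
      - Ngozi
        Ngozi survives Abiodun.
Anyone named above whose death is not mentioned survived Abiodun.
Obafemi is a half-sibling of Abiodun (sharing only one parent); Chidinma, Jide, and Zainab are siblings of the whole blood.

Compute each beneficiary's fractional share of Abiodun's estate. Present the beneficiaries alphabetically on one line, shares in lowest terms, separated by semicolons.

Chidinma 2/7; Chukwudi 1/21; Ifeoma 2/21; Ngozi 2/7; Obafemi 1/7; Temitope 2/21; Uzoma 1/21

No spouse, descendants, or parent survives, so the estate passes to Abiodun's siblings per stirpes.
Half-blood siblings count for one-half the weight of whole-blood siblings at the initial division.
Dividing 1 in proportion to weights (total weight 7/2): Chidinma (weight 1) → 2/7; Obafemi (weight 1/2) → 1/7; Jide (weight 1) → 2/7; Zainab (weight 1) → 2/7.
Chidinma is living and takes 2/7.
Obafemi is living and takes 1/7.
Jide predeceased; the 2/7 allotted to Jide's branch passes to Jide's issue by representation.
The 2/7 is divided into 3 equal shares of 2/21 among Segun, Temitope, Ifeoma.
Segun predeceased; the 2/21 allotted to Segun's branch passes to Segun's issue by representation.
The 2/21 is divided into 2 equal shares of 1/21 among Chukwudi, Uzoma.
Chukwudi is living and takes 1/21.
Uzoma is living and takes 1/21.
Temitope is living and takes 2/21.
Ifeoma is living and takes 2/21.
Zainab predeceased; the 2/7 allotted to Zainab's branch passes to Zainab's issue by representation.
Ngozi is the sole taker at this level and receives the full 2/7.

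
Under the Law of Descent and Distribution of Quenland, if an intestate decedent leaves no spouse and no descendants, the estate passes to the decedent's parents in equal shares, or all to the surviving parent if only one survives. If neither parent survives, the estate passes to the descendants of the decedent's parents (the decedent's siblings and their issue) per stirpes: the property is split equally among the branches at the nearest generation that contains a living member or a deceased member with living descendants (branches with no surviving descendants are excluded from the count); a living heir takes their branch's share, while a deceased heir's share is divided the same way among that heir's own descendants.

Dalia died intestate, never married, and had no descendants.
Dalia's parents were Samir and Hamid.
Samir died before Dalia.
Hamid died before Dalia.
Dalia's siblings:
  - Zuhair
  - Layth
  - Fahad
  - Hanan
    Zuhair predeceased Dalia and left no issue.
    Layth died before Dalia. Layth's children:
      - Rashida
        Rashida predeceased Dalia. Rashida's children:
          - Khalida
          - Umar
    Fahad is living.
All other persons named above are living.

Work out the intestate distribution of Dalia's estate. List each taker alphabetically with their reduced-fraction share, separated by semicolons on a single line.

Neither parent survives and there are no descendants, so the estate passes to Dalia's siblings and their issue per stirpes.
Zuhair left no surviving issue, so that branch lapses and is disregarded.
The estate is divided into 3 equal shares of 1/3 among Layth, Fahad, Hanan.
Layth predeceased; the 1/3 allotted to Layth's branch passes to Layth's issue by representation.
Rashida's line is the sole branch at this level, so the full 1/3 passes to Rashida's issue by representation.
The 1/3 is divided into 2 equal shares of 1/6 among Khalida, Umar.
Khalida is living and takes 1/6.
Umar is living and takes 1/6.
Fahad is living and takes 1/3.
Hanan is living and takes 1/3.

Fahad 1/3; Hanan 1/3; Khalida 1/6; Umar 1/6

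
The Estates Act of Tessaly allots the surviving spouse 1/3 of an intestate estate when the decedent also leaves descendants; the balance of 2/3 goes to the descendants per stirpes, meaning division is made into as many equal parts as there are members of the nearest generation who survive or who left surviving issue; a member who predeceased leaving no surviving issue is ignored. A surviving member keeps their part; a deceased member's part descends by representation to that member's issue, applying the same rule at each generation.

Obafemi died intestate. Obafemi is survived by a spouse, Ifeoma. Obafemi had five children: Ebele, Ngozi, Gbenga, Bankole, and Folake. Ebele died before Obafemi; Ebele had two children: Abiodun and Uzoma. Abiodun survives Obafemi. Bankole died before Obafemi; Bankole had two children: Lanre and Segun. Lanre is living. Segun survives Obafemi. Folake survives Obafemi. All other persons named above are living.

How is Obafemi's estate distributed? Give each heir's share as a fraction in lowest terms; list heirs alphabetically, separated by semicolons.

Abiodun 1/15; Folake 2/15; Gbenga 2/15; Ifeoma 1/3; Lanre 1/15; Ngozi 2/15; Segun 1/15; Uzoma 1/15

Ifeoma, as surviving spouse, takes 1/3.
The remaining 2/3 passes to Obafemi's descendants per stirpes.
The 2/3 is divided into 5 equal shares of 2/15 among Ebele, Ngozi, Gbenga, Bankole, Folake.
Ebele predeceased; the 2/15 allotted to Ebele's branch passes to Ebele's issue by representation.
The 2/15 is divided into 2 equal shares of 1/15 among Abiodun, Uzoma.
Abiodun is living and takes 1/15.
Uzoma is living and takes 1/15.
Ngozi is living and takes 2/15.
Gbenga is living and takes 2/15.
Bankole predeceased; the 2/15 allotted to Bankole's branch passes to Bankole's issue by representation.
The 2/15 is divided into 2 equal shares of 1/15 among Lanre, Segun.
Lanre is living and takes 1/15.
Segun is living and takes 1/15.
Folake is living and takes 2/15.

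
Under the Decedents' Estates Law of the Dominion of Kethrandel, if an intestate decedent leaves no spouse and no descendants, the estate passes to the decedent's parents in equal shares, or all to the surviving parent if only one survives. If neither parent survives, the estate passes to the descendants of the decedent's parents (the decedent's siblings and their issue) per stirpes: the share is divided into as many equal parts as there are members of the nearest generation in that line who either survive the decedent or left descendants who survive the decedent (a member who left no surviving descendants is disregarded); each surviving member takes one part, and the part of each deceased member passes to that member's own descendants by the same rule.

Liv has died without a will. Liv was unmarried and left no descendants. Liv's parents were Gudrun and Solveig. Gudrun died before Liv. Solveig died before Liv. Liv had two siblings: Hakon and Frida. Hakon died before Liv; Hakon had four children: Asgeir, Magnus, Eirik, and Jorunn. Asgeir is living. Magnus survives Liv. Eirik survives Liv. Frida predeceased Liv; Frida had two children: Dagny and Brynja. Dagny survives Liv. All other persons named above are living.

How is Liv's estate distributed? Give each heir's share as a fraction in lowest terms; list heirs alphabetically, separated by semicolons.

Neither parent survives and there are no descendants, so the estate passes to Liv's siblings and their issue per stirpes.
The estate is divided into 2 equal shares of 1/2 among Hakon, Frida.
Hakon predeceased; the 1/2 allotted to Hakon's branch passes to Hakon's issue by representation.
The 1/2 is divided into 4 equal shares of 1/8 among Asgeir, Magnus, Eirik, Jorunn.
Asgeir is living and takes 1/8.
Magnus is living and takes 1/8.
Eirik is living and takes 1/8.
Jorunn is living and takes 1/8.
Frida predeceased; the 1/2 allotted to Frida's branch passes to Frida's issue by representation.
The 1/2 is divided into 2 equal shares of 1/4 among Dagny, Brynja.
Dagny is living and takes 1/4.
Brynja is living and takes 1/4.

Asgeir 1/8; Brynja 1/4; Dagny 1/4; Eirik 1/8; Jorunn 1/8; Magnus 1/8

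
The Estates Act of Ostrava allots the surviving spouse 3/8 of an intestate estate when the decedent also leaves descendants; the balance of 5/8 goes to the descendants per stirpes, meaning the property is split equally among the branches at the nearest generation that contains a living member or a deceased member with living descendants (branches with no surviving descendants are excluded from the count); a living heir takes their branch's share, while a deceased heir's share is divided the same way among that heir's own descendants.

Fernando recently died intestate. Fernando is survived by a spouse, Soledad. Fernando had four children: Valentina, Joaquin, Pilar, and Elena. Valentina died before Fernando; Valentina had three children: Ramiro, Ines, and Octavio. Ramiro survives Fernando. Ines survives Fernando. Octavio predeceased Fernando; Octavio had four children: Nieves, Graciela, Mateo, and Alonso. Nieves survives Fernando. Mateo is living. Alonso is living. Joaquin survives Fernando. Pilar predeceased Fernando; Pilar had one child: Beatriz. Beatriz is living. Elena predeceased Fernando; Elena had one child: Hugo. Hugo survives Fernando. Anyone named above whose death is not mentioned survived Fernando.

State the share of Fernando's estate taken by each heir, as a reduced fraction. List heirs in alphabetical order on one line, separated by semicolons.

Soledad, as surviving spouse, takes 3/8.
The remaining 5/8 passes to Fernando's descendants per stirpes.
The 5/8 is divided into 4 equal shares of 5/32 among Valentina, Joaquin, Pilar, Elena.
Valentina predeceased; the 5/32 allotted to Valentina's branch passes to Valentina's issue by representation.
The 5/32 is divided into 3 equal shares of 5/96 among Ramiro, Ines, Octavio.
Ramiro is living and takes 5/96.
Ines is living and takes 5/96.
Octavio predeceased; the 5/96 allotted to Octavio's branch passes to Octavio's issue by representation.
The 5/96 is divided into 4 equal shares of 5/384 among Nieves, Graciela, Mateo, Alonso.
Nieves is living and takes 5/384.
Graciela is living and takes 5/384.
Mateo is living and takes 5/384.
Alonso is living and takes 5/384.
Joaquin is living and takes 5/32.
Pilar predeceased; the 5/32 allotted to Pilar's branch passes to Pilar's issue by representation.
Beatriz is the sole taker at this level and receives the full 5/32.
Elena predeceased; the 5/32 allotted to Elena's branch passes to Elena's issue by representation.
Hugo is the sole taker at this level and receives the full 5/32.

Alonso 5/384; Beatriz 5/32; Graciela 5/384; Hugo 5/32; Ines 5/96; Joaquin 5/32; Mateo 5/384; Nieves 5/384; Ramiro 5/96; Soledad 3/8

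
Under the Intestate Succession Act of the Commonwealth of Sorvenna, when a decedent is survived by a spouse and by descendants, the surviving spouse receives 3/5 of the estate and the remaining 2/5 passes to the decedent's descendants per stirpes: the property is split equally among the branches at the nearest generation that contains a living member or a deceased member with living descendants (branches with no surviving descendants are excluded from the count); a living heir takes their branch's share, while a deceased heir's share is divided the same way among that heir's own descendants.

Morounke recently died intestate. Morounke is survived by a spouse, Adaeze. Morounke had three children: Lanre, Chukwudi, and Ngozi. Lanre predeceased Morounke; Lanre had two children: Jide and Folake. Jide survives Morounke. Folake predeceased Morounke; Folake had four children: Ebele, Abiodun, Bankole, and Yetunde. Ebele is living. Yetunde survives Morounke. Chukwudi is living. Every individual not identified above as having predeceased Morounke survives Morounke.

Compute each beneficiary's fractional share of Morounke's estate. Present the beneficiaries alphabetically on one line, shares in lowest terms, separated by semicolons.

Adaeze, as surviving spouse, takes 3/5.
The remaining 2/5 passes to Morounke's descendants per stirpes.
The 2/5 is divided into 3 equal shares of 2/15 among Lanre, Chukwudi, Ngozi.
Lanre predeceased; the 2/15 allotted to Lanre's branch passes to Lanre's issue by representation.
The 2/15 is divided into 2 equal shares of 1/15 among Jide, Folake.
Jide is living and takes 1/15.
Folake predeceased; the 1/15 allotted to Folake's branch passes to Folake's issue by representation.
The 1/15 is divided into 4 equal shares of 1/60 among Ebele, Abiodun, Bankole, Yetunde.
Ebele is living and takes 1/60.
Abiodun is living and takes 1/60.
Bankole is living and takes 1/60.
Yetunde is living and takes 1/60.
Chukwudi is living and takes 2/15.
Ngozi is living and takes 2/15.

Abiodun 1/60; Adaeze 3/5; Bankole 1/60; Chukwudi 2/15; Ebele 1/60; Jide 1/15; Ngozi 2/15; Yetunde 1/60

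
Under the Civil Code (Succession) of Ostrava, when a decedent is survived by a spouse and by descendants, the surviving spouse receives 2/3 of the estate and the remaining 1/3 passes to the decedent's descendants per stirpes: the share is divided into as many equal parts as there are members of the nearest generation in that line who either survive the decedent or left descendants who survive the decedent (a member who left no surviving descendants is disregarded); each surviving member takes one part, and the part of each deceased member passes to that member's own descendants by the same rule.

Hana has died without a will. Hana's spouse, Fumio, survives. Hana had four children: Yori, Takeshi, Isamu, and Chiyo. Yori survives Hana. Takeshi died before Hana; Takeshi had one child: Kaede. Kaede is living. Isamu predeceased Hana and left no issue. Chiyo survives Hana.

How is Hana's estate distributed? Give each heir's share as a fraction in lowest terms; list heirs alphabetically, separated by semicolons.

Fumio, as surviving spouse, takes 2/3.
The remaining 1/3 passes to Hana's descendants per stirpes.
Isamu left no surviving issue, so that branch lapses and is disregarded.
The 1/3 is divided into 3 equal shares of 1/9 among Yori, Takeshi, Chiyo.
Yori is living and takes 1/9.
Takeshi predeceased; the 1/9 allotted to Takeshi's branch passes to Takeshi's issue by representation.
Kaede is the sole taker at this level and receives the full 1/9.
Chiyo is living and takes 1/9.

Chiyo 1/9; Fumio 2/3; Kaede 1/9; Yori 1/9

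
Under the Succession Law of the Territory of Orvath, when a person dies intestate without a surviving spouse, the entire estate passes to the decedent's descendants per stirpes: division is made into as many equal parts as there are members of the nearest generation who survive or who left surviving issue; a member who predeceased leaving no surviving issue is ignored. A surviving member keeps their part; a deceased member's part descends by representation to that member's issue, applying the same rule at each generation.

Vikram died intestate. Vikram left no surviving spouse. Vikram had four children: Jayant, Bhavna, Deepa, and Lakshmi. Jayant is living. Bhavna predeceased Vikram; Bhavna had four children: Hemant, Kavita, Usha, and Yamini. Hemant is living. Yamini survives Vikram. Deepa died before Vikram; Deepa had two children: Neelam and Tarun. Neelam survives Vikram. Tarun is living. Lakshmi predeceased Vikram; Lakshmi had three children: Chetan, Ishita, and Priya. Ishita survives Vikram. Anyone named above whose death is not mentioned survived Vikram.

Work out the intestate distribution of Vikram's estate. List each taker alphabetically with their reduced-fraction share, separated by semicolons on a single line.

There is no surviving spouse, so the entire estate passes to Vikram's descendants per stirpes.
The estate is divided into 4 equal shares of 1/4 among Jayant, Bhavna, Deepa, Lakshmi.
Jayant is living and takes 1/4.
Bhavna predeceased; the 1/4 allotted to Bhavna's branch passes to Bhavna's issue by representation.
The 1/4 is divided into 4 equal shares of 1/16 among Hemant, Kavita, Usha, Yamini.
Hemant is living and takes 1/16.
Kavita is living and takes 1/16.
Usha is living and takes 1/16.
Yamini is living and takes 1/16.
Deepa predeceased; the 1/4 allotted to Deepa's branch passes to Deepa's issue by representation.
The 1/4 is divided into 2 equal shares of 1/8 among Neelam, Tarun.
Neelam is living and takes 1/8.
Tarun is living and takes 1/8.
Lakshmi predeceased; the 1/4 allotted to Lakshmi's branch passes to Lakshmi's issue by representation.
The 1/4 is divided into 3 equal shares of 1/12 among Chetan, Ishita, Priya.
Chetan is living and takes 1/12.
Ishita is living and takes 1/12.
Priya is living and takes 1/12.

Chetan 1/12; Hemant 1/16; Ishita 1/12; Jayant 1/4; Kavita 1/16; Neelam 1/8; Priya 1/12; Tarun 1/8; Usha 1/16; Yamini 1/16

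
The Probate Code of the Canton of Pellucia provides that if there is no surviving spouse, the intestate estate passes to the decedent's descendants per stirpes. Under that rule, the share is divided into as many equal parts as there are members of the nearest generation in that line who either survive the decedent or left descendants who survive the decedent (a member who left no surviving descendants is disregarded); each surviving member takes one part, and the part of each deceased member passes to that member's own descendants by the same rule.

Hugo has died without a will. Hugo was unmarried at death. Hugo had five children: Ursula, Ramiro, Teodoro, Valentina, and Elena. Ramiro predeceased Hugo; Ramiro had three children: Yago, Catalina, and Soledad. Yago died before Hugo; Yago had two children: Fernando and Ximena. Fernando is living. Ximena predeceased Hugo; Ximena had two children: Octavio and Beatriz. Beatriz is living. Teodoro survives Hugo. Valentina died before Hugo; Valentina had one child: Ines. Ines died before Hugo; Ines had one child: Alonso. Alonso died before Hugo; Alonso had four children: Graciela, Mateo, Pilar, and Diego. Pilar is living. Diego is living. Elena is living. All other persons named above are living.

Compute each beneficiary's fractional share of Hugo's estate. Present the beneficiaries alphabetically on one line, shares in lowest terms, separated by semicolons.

There is no surviving spouse, so the entire estate passes to Hugo's descendants per stirpes.
The estate is divided into 5 equal shares of 1/5 among Ursula, Ramiro, Teodoro, Valentina, Elena.
Ursula is living and takes 1/5.
Ramiro predeceased; the 1/5 allotted to Ramiro's branch passes to Ramiro's issue by representation.
The 1/5 is divided into 3 equal shares of 1/15 among Yago, Catalina, Soledad.
Yago predeceased; the 1/15 allotted to Yago's branch passes to Yago's issue by representation.
The 1/15 is divided into 2 equal shares of 1/30 among Fernando, Ximena.
Fernando is living and takes 1/30.
Ximena predeceased; the 1/30 allotted to Ximena's branch passes to Ximena's issue by representation.
The 1/30 is divided into 2 equal shares of 1/60 among Octavio, Beatriz.
Octavio is living and takes 1/60.
Beatriz is living and takes 1/60.
Catalina is living and takes 1/15.
Soledad is living and takes 1/15.
Teodoro is living and takes 1/5.
Valentina predeceased; the 1/5 allotted to Valentina's branch passes to Valentina's issue by representation.
Ines's line is the sole branch at this level, so the full 1/5 passes to Ines's issue by representation.
Alonso's line is the sole branch at this level, so the full 1/5 passes to Alonso's issue by representation.
The 1/5 is divided into 4 equal shares of 1/20 among Graciela, Mateo, Pilar, Diego.
Graciela is living and takes 1/20.
Mateo is living and takes 1/20.
Pilar is living and takes 1/20.
Diego is living and takes 1/20.
Elena is living and takes 1/5.

Beatriz 1/60; Catalina 1/15; Diego 1/20; Elena 1/5; Fernando 1/30; Graciela 1/20; Mateo 1/20; Octavio 1/60; Pilar 1/20; Soledad 1/15; Teodoro 1/5; Ursula 1/5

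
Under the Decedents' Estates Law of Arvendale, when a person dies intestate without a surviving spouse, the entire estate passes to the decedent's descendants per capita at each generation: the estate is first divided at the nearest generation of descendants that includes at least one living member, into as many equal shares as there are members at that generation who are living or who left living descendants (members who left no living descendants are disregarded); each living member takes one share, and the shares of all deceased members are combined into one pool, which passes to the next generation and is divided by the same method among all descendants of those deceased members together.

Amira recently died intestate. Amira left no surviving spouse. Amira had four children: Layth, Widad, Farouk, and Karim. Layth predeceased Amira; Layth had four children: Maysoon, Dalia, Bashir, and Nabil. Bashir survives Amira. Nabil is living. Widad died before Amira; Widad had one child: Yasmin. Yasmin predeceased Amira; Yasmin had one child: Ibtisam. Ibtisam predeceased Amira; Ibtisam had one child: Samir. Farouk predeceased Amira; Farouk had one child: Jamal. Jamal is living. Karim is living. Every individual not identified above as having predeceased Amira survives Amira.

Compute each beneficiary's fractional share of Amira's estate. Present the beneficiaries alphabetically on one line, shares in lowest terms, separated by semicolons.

Bashir 1/8; Dalia 1/8; Jamal 1/8; Karim 1/4; Maysoon 1/8; Nabil 1/8; Samir 1/8

There is no surviving spouse, so the entire estate passes to Amira's descendants per capita at each generation.
At generation 1 (Layth, Widad, Farouk, Karim) there are 4 shares of (1)/4 = 1/4 each.
Living: Karim — each takes 1/4.
Deceased: Layth, Widad, and Farouk. Their combined 3/4 is pooled and carried to generation 2.
At generation 2 (Maysoon, Dalia, Bashir, Nabil, Yasmin, Jamal) there are 6 shares of (3/4)/6 = 1/8 each.
Living: Maysoon, Dalia, Bashir, Nabil, and Jamal — each takes 1/8.
Deceased: Yasmin. That 1/8 share is carried to generation 3.
At generation 3 (Ibtisam) there are 1 shares of (1/8)/1 = 1/8 each.
Deceased: Ibtisam. That 1/8 share is carried to generation 4.
At generation 4 (Samir) there are 1 shares of (1/8)/1 = 1/8 each.
Living: Samir — each takes 1/8.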